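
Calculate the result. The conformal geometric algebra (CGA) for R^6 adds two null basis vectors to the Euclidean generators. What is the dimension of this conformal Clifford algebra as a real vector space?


The conformal model of R^6 uses Cl(7,1): the 6 Euclidean generators plus two extra orthogonal generators e+ (e+^2 = +1) and e- (e-^2 = -1), from which the null vectors e0, einf are built.
Number of generators m = 6 + 2 = 8.
dim Cl(p,q) = 2^m = 2^8 = 256


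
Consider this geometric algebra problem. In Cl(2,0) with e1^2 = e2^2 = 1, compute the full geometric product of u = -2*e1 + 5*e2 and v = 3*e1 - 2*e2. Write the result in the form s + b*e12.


Expand: (-2*e1 + 5*e2)(3*e1 - 2*e2)
= (-2)*3*e1e1 + (-2)*(-2)*e1e2 + 5*3*e2e1 + 5*(-2)*e2e2
Using e1^2 = e2^2 = 1, e2e1 = -e1e2:
Scalar part s = (-2)*3 + 5*(-2) = -6 + (-10) = -16
Bivector part b = (-2)*(-2) - 5*3 = 4 - 15 = -11
uv = -16 - 11*e12


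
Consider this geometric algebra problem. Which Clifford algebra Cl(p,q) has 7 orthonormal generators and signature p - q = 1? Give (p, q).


We need p + q = 7 and p - q = 1.
Adding: 2p = 7 + 1 = 8, so p = 4.
Then q = 7 - 4 = 3.
(p, q) = (4, 3)


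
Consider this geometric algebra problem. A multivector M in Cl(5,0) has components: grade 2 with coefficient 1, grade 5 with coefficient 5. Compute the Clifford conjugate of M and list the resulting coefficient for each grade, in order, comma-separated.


Clifford conjugate sign for grade k: (-1)^(k(k+1)/2)
Grade 2: (-1)^(2*3/2) = (-1)^3 = -1, coeff 1 -> -1
Grade 5: (-1)^(5*6/2) = (-1)^15 = -1, coeff 5 -> -5
Conjugated coefficients: -1, -5


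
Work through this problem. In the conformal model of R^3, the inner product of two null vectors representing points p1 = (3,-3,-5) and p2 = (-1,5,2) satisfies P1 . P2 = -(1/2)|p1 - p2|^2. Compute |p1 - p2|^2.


p1 - p2 = (4, -8, -7)
|p1 - p2|^2 = 4^2 + (-8)^2 + (-7)^2
= 16 + 64 + 49
= 129


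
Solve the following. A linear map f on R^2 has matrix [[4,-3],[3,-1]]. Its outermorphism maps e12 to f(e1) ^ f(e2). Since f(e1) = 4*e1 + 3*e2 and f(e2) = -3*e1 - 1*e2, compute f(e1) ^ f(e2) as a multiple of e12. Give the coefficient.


The outermorphism of a linear map f sends e1^e2 to f(e1)^f(e2).
f(e1) = 4*e1 + 3*e2
f(e2) = -3*e1 - 1*e2
f(e1) ^ f(e2) = (4*e1 + 3*e2) ^ (-3*e1 - 1*e2)
= 4*(-1)*e12 + 3*(-3)*e21
= (-4 - (-9))*e12
= 5*e12
Coefficient = 5


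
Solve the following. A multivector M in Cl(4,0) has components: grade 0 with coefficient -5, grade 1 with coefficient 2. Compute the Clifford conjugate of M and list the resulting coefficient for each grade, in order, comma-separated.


Clifford conjugate sign for grade k: (-1)^(k(k+1)/2)
Grade 0: (-1)^(0*1/2) = (-1)^0 = 1, coeff -5 -> -5
Grade 1: (-1)^(1*2/2) = (-1)^1 = -1, coeff 2 -> -2
Conjugated coefficients: -5, -2


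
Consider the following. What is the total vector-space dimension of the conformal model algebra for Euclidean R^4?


The conformal model of R^4 uses Cl(5,1): the 4 Euclidean generators plus two extra orthogonal generators e+ (e+^2 = +1) and e- (e-^2 = -1), from which the null vectors e0, einf are built.
Number of generators m = 4 + 2 = 6.
dim Cl(p,q) = 2^m = 2^6 = 64


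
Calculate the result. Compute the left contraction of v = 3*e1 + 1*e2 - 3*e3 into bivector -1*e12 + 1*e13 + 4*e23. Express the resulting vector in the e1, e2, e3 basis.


Left contraction v _| B = <vB>_1 (grade-1 part of the geometric product vB).
Using e1_|e12 = e2, e2_|e12 = -e1, e1_|e13 = e3, e3_|e13 = -e1, e2_|e23 = e3, e3_|e23 = -e2:
e1 coeff: -v2*b12 - v3*b13 = -(1)*(-1) - (-3)*(1) = 4
e2 coeff: v1*b12 - v3*b23 = (3)*(-1) - (-3)*(4) = 9
e3 coeff: v1*b13 + v2*b23 = (3)*(1) + (1)*(4) = 7
v _| B = 4*e1 + 9*e2 + 7*e3


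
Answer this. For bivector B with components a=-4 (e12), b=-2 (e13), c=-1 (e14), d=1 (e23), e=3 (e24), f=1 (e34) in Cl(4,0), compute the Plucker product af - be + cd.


Plucker relation: af - be + cd
a*f = (-4)*1 = -4
b*e = (-2)*3 = -6
c*d = (-1)*1 = -1
af - be + cd = -4 - (-6) + (-1)
= 1


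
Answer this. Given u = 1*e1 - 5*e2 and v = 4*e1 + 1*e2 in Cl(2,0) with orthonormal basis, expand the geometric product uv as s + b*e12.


Expand: (1*e1 - 5*e2)(4*e1 + 1*e2)
= 1*4*e1e1 + 1*1*e1e2 + (-5)*4*e2e1 + (-5)*1*e2e2
Using e1^2 = e2^2 = 1, e2e1 = -e1e2:
Scalar part s = 1*4 + (-5)*1 = 4 + (-5) = -1
Bivector part b = 1*1 - (-5)*4 = 1 - (-20) = 21
uv = -1 + 21*e12


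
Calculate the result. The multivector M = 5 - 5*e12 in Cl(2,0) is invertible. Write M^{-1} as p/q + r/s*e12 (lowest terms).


M = 5 - 5*e12, where e12^2 = -1.
Since M commutes with its reverse ~M = a - b*e12, M * ~M = a^2 - b^2*e12^2 = a^2 + b^2.
So M^{-1} = ~M / (a^2 + b^2) = (a - b*e12)/(a^2 + b^2).
a^2 + b^2 = 25 + 25 = 50
Scalar part = 5/50 = 1/10
Bivector coeff = 5/50 = 1/10
M^{-1} = 1/10 + 1/10*e12


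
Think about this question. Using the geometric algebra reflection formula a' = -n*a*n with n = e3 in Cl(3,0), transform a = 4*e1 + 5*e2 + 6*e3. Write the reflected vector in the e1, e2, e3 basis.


Reflection formula: a' = -n*a*n, with n = e3 (unit vector, n^2 = 1).
For reflection through hyperplane perp to e3:
The component along e3 flips sign, others stay.
a = (4, 5, 6)
a' = (4, 5, -6)
a' = 4*e1 + 5*e2 - 6*e3


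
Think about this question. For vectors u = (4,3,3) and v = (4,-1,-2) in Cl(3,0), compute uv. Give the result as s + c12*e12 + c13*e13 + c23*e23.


In Cl(3,0): e_i^2 = 1, e_ie_j = -e_je_i for i != j.
Scalar part = u . v = 4*4 + 3*(-1) + 3*(-2)
= 16 + (-3) + (-6) = 7
e12 coeff = 4*(-1) - 3*4 = -4 - 12 = -16
e13 coeff = 4*(-2) - 3*4 = -8 - 12 = -20
e23 coeff = 3*(-2) - 3*(-1) = -6 - (-3) = -3
uv = 7 - 16*e12 - 20*e13 - 3*e23


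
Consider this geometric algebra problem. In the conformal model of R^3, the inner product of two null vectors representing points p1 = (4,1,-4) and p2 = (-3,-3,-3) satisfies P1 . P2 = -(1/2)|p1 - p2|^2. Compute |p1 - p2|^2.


p1 - p2 = (7, 4, -1)
|p1 - p2|^2 = 7^2 + 4^2 + (-1)^2
= 49 + 16 + 1
= 66


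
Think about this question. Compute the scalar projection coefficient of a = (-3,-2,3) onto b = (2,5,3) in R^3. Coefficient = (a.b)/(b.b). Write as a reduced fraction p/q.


Projection coefficient = (a . b) / (b . b)
a . b = (-3)*2 + (-2)*5 + 3*3
= -6 + (-10) + 9 = -7
b . b = 2^2 + 5^2 + 3^2
= 4 + 25 + 9 = 38
Coefficient = -7/38
In lowest terms: -7/38


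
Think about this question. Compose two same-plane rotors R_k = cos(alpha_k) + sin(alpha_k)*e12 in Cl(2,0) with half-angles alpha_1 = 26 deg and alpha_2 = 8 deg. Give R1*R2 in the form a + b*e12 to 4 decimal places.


Same-plane rotors commute and their half-angles add:
R1*R2 = cos(a1 + a2) + sin(a1 + a2)*e12.
a1 + a2 = 26 + 8 = 34 deg
cos(34 deg) = 0.8290
sin(34 deg) = 0.5592
R1*R2 = 0.8290 + 0.5592*e12


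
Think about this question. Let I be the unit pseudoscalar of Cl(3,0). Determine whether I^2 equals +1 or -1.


The pseudoscalar I = e1...e_n (product of all n generators) of Cl(p,q) satisfies I^2 = (-1)^(q + n(n-1)/2).
p = 3, q = 0, n = p + q = 3
n(n-1)/2 = 3 * 2 / 2 = 3
Exponent = q + n(n-1)/2 = 0 + 3 = 3
I^2 = (-1)^3 = -1


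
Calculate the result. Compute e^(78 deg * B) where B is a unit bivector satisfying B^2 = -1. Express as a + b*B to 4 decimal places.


For a unit bivector B with B^2 = -1, the exponential series gives
e^(theta*B) = cos(theta) + sin(theta)*B (the GA analogue of Euler's formula).
theta = 78 degrees = 1.361357 rad
cos(78 deg) = 0.2079
sin(78 deg) = 0.9781
exp(theta*B) = 0.2079 + 0.9781*B


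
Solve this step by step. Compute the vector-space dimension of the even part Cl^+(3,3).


Even subalgebra dimension = 2^(n-1)
n = 3 + 3 = 6
2^(6 - 1) = 2^5 = 32
Verification: sum of C(6,k) for even k = 1 + 15 + 15 + 1 = 32
Result = 32


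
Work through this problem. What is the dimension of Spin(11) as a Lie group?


Spin(n) double-covers SO(n); both have Lie algebra so(n) of dimension n(n-1)/2.
n = 11
n(n-1) = 11 * 10 = 110
dim Spin(11) = 110/2 = 55


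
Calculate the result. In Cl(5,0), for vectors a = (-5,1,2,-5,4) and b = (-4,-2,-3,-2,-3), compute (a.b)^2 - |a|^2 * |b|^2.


a . b = (-5)*(-4) + 1*(-2) + 2*(-3) + (-5)*(-2) + 4*(-3)
= 20 + (-2) + (-6) + 10 + (-12) = 10
|a|^2 = (-5)^2 + 1^2 + 2^2 + (-5)^2 + 4^2 = 71
|b|^2 = (-4)^2 + (-2)^2 + (-3)^2 + (-2)^2 + (-3)^2 = 42
(a.b)^2 = 10^2 = 100
|a|^2 * |b|^2 = 71 * 42 = 2982
Result = 100 - 2982 = -2882


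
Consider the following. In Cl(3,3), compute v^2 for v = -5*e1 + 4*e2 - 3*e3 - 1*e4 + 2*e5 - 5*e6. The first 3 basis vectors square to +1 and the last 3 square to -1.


v^2 = sum of c_i^2 * e_i^2
Positive signature terms (e_i^2 = +1): (-5)^2 + 4^2 + (-3)^2 = 50
Negative signature terms (e_j^2 = -1): (-1)^2 + 2^2 + (-5)^2 = 30
v^2 = 50 - 30 = 20


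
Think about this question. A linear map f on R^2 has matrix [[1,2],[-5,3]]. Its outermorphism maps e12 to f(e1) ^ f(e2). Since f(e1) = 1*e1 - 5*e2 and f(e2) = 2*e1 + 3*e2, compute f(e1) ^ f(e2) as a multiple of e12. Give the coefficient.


The outermorphism of a linear map f sends e1^e2 to f(e1)^f(e2).
f(e1) = 1*e1 - 5*e2
f(e2) = 2*e1 + 3*e2
f(e1) ^ f(e2) = (1*e1 - 5*e2) ^ (2*e1 + 3*e2)
= 1*3*e12 + (-5)*2*e21
= (3 - (-10))*e12
= 13*e12
Coefficient = 13


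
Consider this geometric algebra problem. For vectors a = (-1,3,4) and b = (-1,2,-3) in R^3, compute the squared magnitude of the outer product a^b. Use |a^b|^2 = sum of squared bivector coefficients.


a wedge b = (a1*b2 - a2*b1)*e12 + (a1*b3 - a3*b1)*e13 + (a2*b3 - a3*b2)*e23
e12 coeff: (-1)*2 - 3*(-1) = -2 - (-3) = 1
e13 coeff: (-1)*(-3) - 4*(-1) = 3 - (-4) = 7
e23 coeff: 3*(-3) - 4*2 = -9 - 8 = -17
|a wedge b|^2 = 1^2 + 7^2 + (-17)^2
= 1 + 49 + 289
= 339


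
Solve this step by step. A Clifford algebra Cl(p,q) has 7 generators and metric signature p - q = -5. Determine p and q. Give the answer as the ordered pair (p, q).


We need p + q = 7 and p - q = -5.
Adding: 2p = 7 + (-5) = 2, so p = 1.
Then q = 7 - 1 = 6.
(p, q) = (1, 6)


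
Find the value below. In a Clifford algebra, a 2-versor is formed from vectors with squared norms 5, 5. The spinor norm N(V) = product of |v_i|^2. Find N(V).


Spinor norm N(V) = |v1|^2 * |v2|^2 * ... * |v2|^2
= 5 * 5
Running product: 5, 25
N(V) = 25


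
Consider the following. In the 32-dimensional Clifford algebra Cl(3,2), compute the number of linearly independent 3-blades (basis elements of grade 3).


Number of grade-k basis blades in Cl(p,q) with n = p + q is C(n, k).
n = 3 + 2 = 5
C(5, 3) = 5! / (3! * 2!)
= 120 / (6 * 2)
= 10


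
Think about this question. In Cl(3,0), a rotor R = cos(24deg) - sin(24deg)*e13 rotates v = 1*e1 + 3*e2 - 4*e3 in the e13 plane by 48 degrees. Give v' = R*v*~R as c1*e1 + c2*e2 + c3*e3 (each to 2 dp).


Rotor R = cos(24deg) - sin(24deg)*e13
Rotation angle theta = 2 * 24 = 48 degrees in the e13 plane (e1 -> e3).
The component perpendicular to the plane (e2) is invariant: v'_2 = v2 = 3.00
cos(48deg) = 0.6691, sin(48deg) = 0.7431
v'_1 = v1*cos(theta) - v3*sin(theta) = 1*0.6691 - (-4)*0.7431 = 3.64
v'_3 = v1*sin(theta) + v3*cos(theta) = 1*0.7431 + (-4)*0.6691 = -1.93
v' = 3.64*e1 + 3.00*e2 - 1.93*e3


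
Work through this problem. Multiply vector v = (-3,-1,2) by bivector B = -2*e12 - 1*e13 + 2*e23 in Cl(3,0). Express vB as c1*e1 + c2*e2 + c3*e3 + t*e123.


vB has grade-1 (vector) and grade-3 (trivector) parts: vB = (v _| B) + (v ^ B).
Vector part <vB>_1:
  e1: -v2*b12 - v3*b13 = -(-1)*(-2) - (2)*(-1) = 0
  e2: v1*b12 - v3*b23 = (-3)*(-2) - (2)*(2) = 2
  e3: v1*b13 + v2*b23 = (-3)*(-1) + (-1)*(2) = 1
Trivector part <vB>_3:
  e123: v1*b23 - v2*b13 + v3*b12 = (-3)*(2) - (-1)*(-1) + (2)*(-2) = -11
vB = 0*e1 + 2*e2 + 1*e3 - 11*e123


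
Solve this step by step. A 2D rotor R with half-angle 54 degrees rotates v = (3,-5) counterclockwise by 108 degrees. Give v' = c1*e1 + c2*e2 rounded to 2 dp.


Rotor R = cos(54deg) - sin(54deg)*e12
Rotation angle theta = 2 * 54 = 108 degrees
v' = R*v*~R rotates v by theta.
cos(108deg) = -0.3090, sin(108deg) = 0.9511
v'_1 = 3*cos(108deg) - (-5)*sin(108deg)
= 3*(-0.3090) - (-5)*0.9511
= 3.83
v'_2 = 3*sin(108deg) + (-5)*cos(108deg)
= 3*0.9511 + (-5)*(-0.3090)
= 4.40
v' = 3.83*e1 + 4.40*e2


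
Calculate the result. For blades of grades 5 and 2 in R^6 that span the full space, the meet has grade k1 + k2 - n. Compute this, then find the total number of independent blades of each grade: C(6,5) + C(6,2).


Meet grade = grade(A) + grade(B) - n
= 5 + 2 - 6 = 1
C(6,5) = 6
C(6,2) = 15
dim_A + dim_B = 6 + 15 = 21


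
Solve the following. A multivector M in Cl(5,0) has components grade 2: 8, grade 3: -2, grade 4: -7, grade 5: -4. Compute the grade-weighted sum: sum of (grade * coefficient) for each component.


Grade-weighted sum = sum of grade_k * coefficient_k
2*8 = 16
3*(-2) = -6
4*(-7) = -28
5*(-4) = -20
Total = 16 + (-6) + (-28) + (-20) = -38


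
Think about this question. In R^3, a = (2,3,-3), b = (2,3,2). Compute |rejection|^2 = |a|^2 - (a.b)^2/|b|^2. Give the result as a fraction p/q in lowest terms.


|a|^2 = 2^2 + 3^2 + (-3)^2 = 22
|b|^2 = 2^2 + 3^2 + 2^2 = 17
a . b = 2*2 + 3*3 + (-3)*2 = 7
(a.b)^2 = 7^2 = 49
|rej|^2 = 22 - 49/17
= (374 - 49)/17
= 325/17
In lowest terms: 325/17


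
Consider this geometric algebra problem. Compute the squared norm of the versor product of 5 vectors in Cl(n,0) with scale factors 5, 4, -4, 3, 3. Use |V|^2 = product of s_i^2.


Each vector v_i has |v_i|^2 = s_i^2
Squared scales: 5^2 = 25, 4^2 = 16, (-4)^2 = 16, 3^2 = 9, 3^2 = 9
|V|^2 = 25 * 16 * 16 * 9 * 9
= 518400


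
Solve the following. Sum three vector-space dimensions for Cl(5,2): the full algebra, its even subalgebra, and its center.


n = 5 + 2 = 7
Total dim = 2^7 = 128
Even subalgebra dim = 2^6 = 64
n is odd, so center dim = 2
Sum = 128 + 64 + 2 = 194


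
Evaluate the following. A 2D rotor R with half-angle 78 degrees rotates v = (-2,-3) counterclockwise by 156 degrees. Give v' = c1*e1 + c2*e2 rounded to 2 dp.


Rotor R = cos(78deg) - sin(78deg)*e12
Rotation angle theta = 2 * 78 = 156 degrees
v' = R*v*~R rotates v by theta.
cos(156deg) = -0.9135, sin(156deg) = 0.4067
v'_1 = -2*cos(156deg) - (-3)*sin(156deg)
= -2*(-0.9135) - (-3)*0.4067
= 3.05
v'_2 = -2*sin(156deg) + (-3)*cos(156deg)
= -2*0.4067 + (-3)*(-0.9135)
= 1.93
v' = 3.05*e1 + 1.93*e2


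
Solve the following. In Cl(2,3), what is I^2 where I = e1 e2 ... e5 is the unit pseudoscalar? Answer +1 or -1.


The pseudoscalar I = e1...e_n (product of all n generators) of Cl(p,q) satisfies I^2 = (-1)^(q + n(n-1)/2).
p = 2, q = 3, n = p + q = 5
n(n-1)/2 = 5 * 4 / 2 = 10
Exponent = q + n(n-1)/2 = 3 + 10 = 13
I^2 = (-1)^13 = -1


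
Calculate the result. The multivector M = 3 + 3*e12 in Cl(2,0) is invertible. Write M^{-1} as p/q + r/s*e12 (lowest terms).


M = 3 + 3*e12, where e12^2 = -1.
Since M commutes with its reverse ~M = a - b*e12, M * ~M = a^2 - b^2*e12^2 = a^2 + b^2.
So M^{-1} = ~M / (a^2 + b^2) = (a - b*e12)/(a^2 + b^2).
a^2 + b^2 = 9 + 9 = 18
Scalar part = 3/18 = 1/6
Bivector coeff = -3/18 = -1/6
M^{-1} = 1/6 - 1/6*e12


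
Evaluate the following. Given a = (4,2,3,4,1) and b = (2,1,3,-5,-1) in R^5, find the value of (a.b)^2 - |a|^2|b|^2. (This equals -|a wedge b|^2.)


a . b = 4*2 + 2*1 + 3*3 + 4*(-5) + 1*(-1)
= 8 + 2 + 9 + (-20) + (-1) = -2
|a|^2 = 4^2 + 2^2 + 3^2 + 4^2 + 1^2 = 46
|b|^2 = 2^2 + 1^2 + 3^2 + (-5)^2 + (-1)^2 = 40
(a.b)^2 = (-2)^2 = 4
|a|^2 * |b|^2 = 46 * 40 = 1840
Result = 4 - 1840 = -1836


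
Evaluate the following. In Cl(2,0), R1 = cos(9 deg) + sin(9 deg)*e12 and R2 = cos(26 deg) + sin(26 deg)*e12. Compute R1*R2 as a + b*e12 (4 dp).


Same-plane rotors commute and their half-angles add:
R1*R2 = cos(a1 + a2) + sin(a1 + a2)*e12.
a1 + a2 = 9 + 26 = 35 deg
cos(35 deg) = 0.8192
sin(35 deg) = 0.5736
R1*R2 = 0.8192 + 0.5736*e12


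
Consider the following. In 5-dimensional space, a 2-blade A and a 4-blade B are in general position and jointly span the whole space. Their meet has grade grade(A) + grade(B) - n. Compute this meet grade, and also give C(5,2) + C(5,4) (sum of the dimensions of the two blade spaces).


Meet grade = grade(A) + grade(B) - n
= 2 + 4 - 5 = 1
C(5,2) = 10
C(5,4) = 5
dim_A + dim_B = 10 + 5 = 15


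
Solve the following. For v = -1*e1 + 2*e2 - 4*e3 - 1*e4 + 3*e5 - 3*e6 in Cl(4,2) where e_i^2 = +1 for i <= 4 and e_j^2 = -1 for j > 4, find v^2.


v^2 = sum of c_i^2 * e_i^2
Positive signature terms (e_i^2 = +1): (-1)^2 + 2^2 + (-4)^2 + (-1)^2 = 22
Negative signature terms (e_j^2 = -1): 3^2 + (-3)^2 = 18
v^2 = 22 - 18 = 4


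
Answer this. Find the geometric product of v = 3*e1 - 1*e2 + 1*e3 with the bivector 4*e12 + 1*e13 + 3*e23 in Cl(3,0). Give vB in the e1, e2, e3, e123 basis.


vB has grade-1 (vector) and grade-3 (trivector) parts: vB = (v _| B) + (v ^ B).
Vector part <vB>_1:
  e1: -v2*b12 - v3*b13 = -(-1)*(4) - (1)*(1) = 3
  e2: v1*b12 - v3*b23 = (3)*(4) - (1)*(3) = 9
  e3: v1*b13 + v2*b23 = (3)*(1) + (-1)*(3) = 0
Trivector part <vB>_3:
  e123: v1*b23 - v2*b13 + v3*b12 = (3)*(3) - (-1)*(1) + (1)*(4) = 14
vB = 3*e1 + 9*e2 + 0*e3 + 14*e123


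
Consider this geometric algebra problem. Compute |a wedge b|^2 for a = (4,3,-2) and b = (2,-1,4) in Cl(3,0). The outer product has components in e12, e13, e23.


a wedge b = (a1*b2 - a2*b1)*e12 + (a1*b3 - a3*b1)*e13 + (a2*b3 - a3*b2)*e23
e12 coeff: 4*(-1) - 3*2 = -4 - 6 = -10
e13 coeff: 4*4 - (-2)*2 = 16 - (-4) = 20
e23 coeff: 3*4 - (-2)*(-1) = 12 - 2 = 10
|a wedge b|^2 = (-10)^2 + 20^2 + 10^2
= 100 + 400 + 100
= 600


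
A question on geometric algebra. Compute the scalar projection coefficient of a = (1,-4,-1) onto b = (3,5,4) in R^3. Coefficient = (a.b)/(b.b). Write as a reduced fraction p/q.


Projection coefficient = (a . b) / (b . b)
a . b = 1*3 + (-4)*5 + (-1)*4
= 3 + (-20) + (-4) = -21
b . b = 3^2 + 5^2 + 4^2
= 9 + 25 + 16 = 50
Coefficient = -21/50
In lowest terms: -21/50


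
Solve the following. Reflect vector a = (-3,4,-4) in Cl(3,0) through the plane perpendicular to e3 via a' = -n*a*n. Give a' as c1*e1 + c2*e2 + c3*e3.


Reflection formula: a' = -n*a*n, with n = e3 (unit vector, n^2 = 1).
For reflection through hyperplane perp to e3:
The component along e3 flips sign, others stay.
a = (-3, 4, -4)
a' = (-3, 4, 4)
a' = -3*e1 + 4*e2 + 4*e3


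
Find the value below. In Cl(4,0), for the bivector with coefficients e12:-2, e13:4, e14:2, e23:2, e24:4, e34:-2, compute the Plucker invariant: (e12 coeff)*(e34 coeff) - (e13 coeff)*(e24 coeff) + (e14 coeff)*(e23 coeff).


Plucker relation: af - be + cd
a*f = (-2)*(-2) = 4
b*e = 4*4 = 16
c*d = 2*2 = 4
af - be + cd = 4 - 16 + 4
= -8


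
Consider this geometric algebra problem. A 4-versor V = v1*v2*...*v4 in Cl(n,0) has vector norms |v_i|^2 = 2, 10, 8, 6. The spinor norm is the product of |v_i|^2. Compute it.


Spinor norm N(V) = |v1|^2 * |v2|^2 * ... * |v4|^2
= 2 * 10 * 8 * 6
Running product: 2, 20, 160, 960
N(V) = 960


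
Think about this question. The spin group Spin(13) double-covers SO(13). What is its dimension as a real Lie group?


Spin(n) double-covers SO(n); both have Lie algebra so(n) of dimension n(n-1)/2.
n = 13
n(n-1) = 13 * 12 = 156
dim Spin(13) = 156/2 = 78


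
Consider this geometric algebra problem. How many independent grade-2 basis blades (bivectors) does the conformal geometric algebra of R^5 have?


The conformal model of R^5 uses Cl(6,1) with m = 5 + 2 = 7 generators.
Number of grade-2 blades = C(m, 2) = C(7, 2)
= 7*6/2 = 21


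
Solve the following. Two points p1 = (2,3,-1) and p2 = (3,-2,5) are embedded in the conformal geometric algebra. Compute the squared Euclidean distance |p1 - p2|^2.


p1 - p2 = (-1, 5, -6)
|p1 - p2|^2 = (-1)^2 + 5^2 + (-6)^2
= 1 + 25 + 36
= 62


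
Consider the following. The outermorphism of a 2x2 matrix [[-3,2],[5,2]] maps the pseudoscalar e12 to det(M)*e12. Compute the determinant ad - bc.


The outermorphism of a linear map f sends e1^e2 to f(e1)^f(e2).
f(e1) = -3*e1 + 5*e2
f(e2) = 2*e1 + 2*e2
f(e1) ^ f(e2) = (-3*e1 + 5*e2) ^ (2*e1 + 2*e2)
= (-3)*2*e12 + 5*2*e21
= (-6 - 10)*e12
= -16*e12
Coefficient = -16


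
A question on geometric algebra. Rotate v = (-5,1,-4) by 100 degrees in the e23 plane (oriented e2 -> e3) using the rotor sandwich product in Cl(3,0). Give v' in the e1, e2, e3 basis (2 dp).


Rotor R = cos(50deg) - sin(50deg)*e23
Rotation angle theta = 2 * 50 = 100 degrees in the e23 plane (e2 -> e3).
The component perpendicular to the plane (e1) is invariant: v'_1 = v1 = -5.00
cos(100deg) = -0.1736, sin(100deg) = 0.9848
v'_2 = v2*cos(theta) - v3*sin(theta) = 1*(-0.1736) - (-4)*0.9848 = 3.77
v'_3 = v2*sin(theta) + v3*cos(theta) = 1*0.9848 + (-4)*(-0.1736) = 1.68
v' = -5.00*e1 + 3.77*e2 + 1.68*e3


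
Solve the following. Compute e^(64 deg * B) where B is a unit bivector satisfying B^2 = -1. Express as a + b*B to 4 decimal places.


For a unit bivector B with B^2 = -1, the exponential series gives
e^(theta*B) = cos(theta) + sin(theta)*B (the GA analogue of Euler's formula).
theta = 64 degrees = 1.117011 rad
cos(64 deg) = 0.4384
sin(64 deg) = 0.8988
exp(theta*B) = 0.4384 + 0.8988*B


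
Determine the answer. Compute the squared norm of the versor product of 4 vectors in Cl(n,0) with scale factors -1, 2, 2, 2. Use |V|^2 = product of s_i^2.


Each vector v_i has |v_i|^2 = s_i^2
Squared scales: (-1)^2 = 1, 2^2 = 4, 2^2 = 4, 2^2 = 4
|V|^2 = 1 * 4 * 4 * 4
= 64


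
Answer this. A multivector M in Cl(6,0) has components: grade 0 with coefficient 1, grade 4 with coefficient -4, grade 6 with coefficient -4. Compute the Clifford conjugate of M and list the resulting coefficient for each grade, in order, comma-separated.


Clifford conjugate sign for grade k: (-1)^(k(k+1)/2)
Grade 0: (-1)^(0*1/2) = (-1)^0 = 1, coeff 1 -> 1
Grade 4: (-1)^(4*5/2) = (-1)^10 = 1, coeff -4 -> -4
Grade 6: (-1)^(6*7/2) = (-1)^21 = -1, coeff -4 -> 4
Conjugated coefficients: 1, -4, 4


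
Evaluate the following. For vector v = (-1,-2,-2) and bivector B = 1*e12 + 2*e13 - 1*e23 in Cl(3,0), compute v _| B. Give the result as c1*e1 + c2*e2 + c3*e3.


Left contraction v _| B = <vB>_1 (grade-1 part of the geometric product vB).
Using e1_|e12 = e2, e2_|e12 = -e1, e1_|e13 = e3, e3_|e13 = -e1, e2_|e23 = e3, e3_|e23 = -e2:
e1 coeff: -v2*b12 - v3*b13 = -(-2)*(1) - (-2)*(2) = 6
e2 coeff: v1*b12 - v3*b23 = (-1)*(1) - (-2)*(-1) = -3
e3 coeff: v1*b13 + v2*b23 = (-1)*(2) + (-2)*(-1) = 0
v _| B = 6*e1 - 3*e2 + 0*e3


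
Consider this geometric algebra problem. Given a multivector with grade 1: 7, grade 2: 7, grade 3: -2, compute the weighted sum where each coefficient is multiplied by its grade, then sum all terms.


Grade-weighted sum = sum of grade_k * coefficient_k
1*7 = 7
2*7 = 14
3*(-2) = -6
Total = 7 + 14 + (-6) = 15


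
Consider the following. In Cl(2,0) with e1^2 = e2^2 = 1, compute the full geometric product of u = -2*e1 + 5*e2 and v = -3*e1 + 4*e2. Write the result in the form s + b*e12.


Expand: (-2*e1 + 5*e2)(-3*e1 + 4*e2)
= (-2)*(-3)*e1e1 + (-2)*4*e1e2 + 5*(-3)*e2e1 + 5*4*e2e2
Using e1^2 = e2^2 = 1, e2e1 = -e1e2:
Scalar part s = (-2)*(-3) + 5*4 = 6 + 20 = 26
Bivector part b = (-2)*4 - 5*(-3) = -8 - (-15) = 7
uv = 26 + 7*e12


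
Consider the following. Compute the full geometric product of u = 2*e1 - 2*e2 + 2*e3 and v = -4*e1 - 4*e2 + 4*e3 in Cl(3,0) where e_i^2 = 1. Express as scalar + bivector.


In Cl(3,0): e_i^2 = 1, e_ie_j = -e_je_i for i != j.
Scalar part = u . v = 2*(-4) + (-2)*(-4) + 2*4
= -8 + 8 + 8 = 8
e12 coeff = 2*(-4) - (-2)*(-4) = -8 - 8 = -16
e13 coeff = 2*4 - 2*(-4) = 8 - (-8) = 16
e23 coeff = (-2)*4 - 2*(-4) = -8 - (-8) = 0
uv = 8 - 16*e12 + 16*e13 + 0*e23


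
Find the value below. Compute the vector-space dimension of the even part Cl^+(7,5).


Even subalgebra dimension = 2^(n-1)
n = 7 + 5 = 12
2^(12 - 1) = 2^11 = 2048
Verification: sum of C(12,k) for even k = 1 + 66 + 495 + 924 + 495 + 66 + 1 = 2048
Result = 2048


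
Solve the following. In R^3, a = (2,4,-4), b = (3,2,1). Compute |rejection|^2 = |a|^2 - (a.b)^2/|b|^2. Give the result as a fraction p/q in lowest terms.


|a|^2 = 2^2 + 4^2 + (-4)^2 = 36
|b|^2 = 3^2 + 2^2 + 1^2 = 14
a . b = 2*3 + 4*2 + (-4)*1 = 10
(a.b)^2 = 10^2 = 100
|rej|^2 = 36 - 100/14
= (504 - 100)/14
= 404/14
In lowest terms: 202/7


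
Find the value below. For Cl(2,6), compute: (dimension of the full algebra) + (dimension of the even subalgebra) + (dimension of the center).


n = 2 + 6 = 8
Total dim = 2^8 = 256
Even subalgebra dim = 2^7 = 128
n is even, so center dim = 1
Sum = 256 + 128 + 1 = 385


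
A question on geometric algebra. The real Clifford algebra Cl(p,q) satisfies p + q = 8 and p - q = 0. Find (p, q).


We need p + q = 8 and p - q = 0.
Adding: 2p = 8 + 0 = 8, so p = 4.
Then q = 8 - 4 = 4.
(p, q) = (4, 4)


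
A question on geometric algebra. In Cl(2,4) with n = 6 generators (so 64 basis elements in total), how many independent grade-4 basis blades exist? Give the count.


Number of grade-k basis blades in Cl(p,q) with n = p + q is C(n, k).
n = 2 + 4 = 6
C(6, 4) = 6! / (4! * 2!)
= 720 / (24 * 2)
= 15


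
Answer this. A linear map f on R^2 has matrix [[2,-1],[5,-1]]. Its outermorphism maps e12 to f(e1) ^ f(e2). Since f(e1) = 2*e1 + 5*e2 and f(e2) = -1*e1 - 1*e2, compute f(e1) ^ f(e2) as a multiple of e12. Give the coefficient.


The outermorphism of a linear map f sends e1^e2 to f(e1)^f(e2).
f(e1) = 2*e1 + 5*e2
f(e2) = -1*e1 - 1*e2
f(e1) ^ f(e2) = (2*e1 + 5*e2) ^ (-1*e1 - 1*e2)
= 2*(-1)*e12 + 5*(-1)*e21
= (-2 - (-5))*e12
= 3*e12
Coefficient = 3


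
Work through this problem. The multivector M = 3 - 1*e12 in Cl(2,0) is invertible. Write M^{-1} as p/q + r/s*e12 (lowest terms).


M = 3 - 1*e12, where e12^2 = -1.
Since M commutes with its reverse ~M = a - b*e12, M * ~M = a^2 - b^2*e12^2 = a^2 + b^2.
So M^{-1} = ~M / (a^2 + b^2) = (a - b*e12)/(a^2 + b^2).
a^2 + b^2 = 9 + 1 = 10
Scalar part = 3/10 = 3/10
Bivector coeff = 1/10 = 1/10
M^{-1} = 3/10 + 1/10*e12


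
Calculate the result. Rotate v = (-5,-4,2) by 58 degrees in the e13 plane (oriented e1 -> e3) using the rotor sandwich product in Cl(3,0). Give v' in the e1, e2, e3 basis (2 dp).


Rotor R = cos(29deg) - sin(29deg)*e13
Rotation angle theta = 2 * 29 = 58 degrees in the e13 plane (e1 -> e3).
The component perpendicular to the plane (e2) is invariant: v'_2 = v2 = -4.00
cos(58deg) = 0.5299, sin(58deg) = 0.8480
v'_1 = v1*cos(theta) - v3*sin(theta) = -5*0.5299 - 2*0.8480 = -4.35
v'_3 = v1*sin(theta) + v3*cos(theta) = -5*0.8480 + 2*0.5299 = -3.18
v' = -4.35*e1 - 4.00*e2 - 3.18*e3


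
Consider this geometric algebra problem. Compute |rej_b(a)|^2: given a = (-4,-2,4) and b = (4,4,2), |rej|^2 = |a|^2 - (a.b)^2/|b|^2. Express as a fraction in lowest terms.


|a|^2 = (-4)^2 + (-2)^2 + 4^2 = 36
|b|^2 = 4^2 + 4^2 + 2^2 = 36
a . b = (-4)*4 + (-2)*4 + 4*2 = -16
(a.b)^2 = (-16)^2 = 256
|rej|^2 = 36 - 256/36
= (1296 - 256)/36
= 1040/36
In lowest terms: 260/9


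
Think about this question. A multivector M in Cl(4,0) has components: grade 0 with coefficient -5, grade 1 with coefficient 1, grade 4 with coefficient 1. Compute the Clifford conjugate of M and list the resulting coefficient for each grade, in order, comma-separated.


Clifford conjugate sign for grade k: (-1)^(k(k+1)/2)
Grade 0: (-1)^(0*1/2) = (-1)^0 = 1, coeff -5 -> -5
Grade 1: (-1)^(1*2/2) = (-1)^1 = -1, coeff 1 -> -1
Grade 4: (-1)^(4*5/2) = (-1)^10 = 1, coeff 1 -> 1
Conjugated coefficients: -5, -1, 1


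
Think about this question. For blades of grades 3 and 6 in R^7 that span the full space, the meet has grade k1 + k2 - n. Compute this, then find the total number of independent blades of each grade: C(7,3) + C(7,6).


Meet grade = grade(A) + grade(B) - n
= 3 + 6 - 7 = 2
C(7,3) = 35
C(7,6) = 7
dim_A + dim_B = 35 + 7 = 42


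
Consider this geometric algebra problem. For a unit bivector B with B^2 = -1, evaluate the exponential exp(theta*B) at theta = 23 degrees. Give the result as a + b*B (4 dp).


For a unit bivector B with B^2 = -1, the exponential series gives
e^(theta*B) = cos(theta) + sin(theta)*B (the GA analogue of Euler's formula).
theta = 23 degrees = 0.401426 rad
cos(23 deg) = 0.9205
sin(23 deg) = 0.3907
exp(theta*B) = 0.9205 + 0.3907*B


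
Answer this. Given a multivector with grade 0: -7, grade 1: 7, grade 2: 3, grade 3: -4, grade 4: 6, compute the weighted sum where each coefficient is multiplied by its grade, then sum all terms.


Grade-weighted sum = sum of grade_k * coefficient_k
0*(-7) = 0
1*7 = 7
2*3 = 6
3*(-4) = -12
4*6 = 24
Total = 0 + 7 + 6 + (-12) + 24 = 25


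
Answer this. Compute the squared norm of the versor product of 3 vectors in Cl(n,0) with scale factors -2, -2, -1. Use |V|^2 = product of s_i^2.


Each vector v_i has |v_i|^2 = s_i^2
Squared scales: (-2)^2 = 4, (-2)^2 = 4, (-1)^2 = 1
|V|^2 = 4 * 4 * 1
= 16


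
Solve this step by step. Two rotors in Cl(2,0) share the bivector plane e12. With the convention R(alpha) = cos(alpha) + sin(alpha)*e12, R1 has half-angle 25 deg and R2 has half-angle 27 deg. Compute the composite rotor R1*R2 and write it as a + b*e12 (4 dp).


Same-plane rotors commute and their half-angles add:
R1*R2 = cos(a1 + a2) + sin(a1 + a2)*e12.
a1 + a2 = 25 + 27 = 52 deg
cos(52 deg) = 0.6157
sin(52 deg) = 0.7880
R1*R2 = 0.6157 + 0.7880*e12


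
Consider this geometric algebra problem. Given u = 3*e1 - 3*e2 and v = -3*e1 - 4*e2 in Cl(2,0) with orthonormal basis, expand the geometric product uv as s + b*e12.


Expand: (3*e1 - 3*e2)(-3*e1 - 4*e2)
= 3*(-3)*e1e1 + 3*(-4)*e1e2 + (-3)*(-3)*e2e1 + (-3)*(-4)*e2e2
Using e1^2 = e2^2 = 1, e2e1 = -e1e2:
Scalar part s = 3*(-3) + (-3)*(-4) = -9 + 12 = 3
Bivector part b = 3*(-4) - (-3)*(-3) = -12 - 9 = -21
uv = 3 - 21*e12


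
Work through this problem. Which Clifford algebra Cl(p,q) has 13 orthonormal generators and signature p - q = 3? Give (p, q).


We need p + q = 13 and p - q = 3.
Adding: 2p = 13 + 3 = 16, so p = 8.
Then q = 13 - 8 = 5.
(p, q) = (8, 5)


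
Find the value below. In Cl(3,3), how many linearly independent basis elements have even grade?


Even subalgebra dimension = 2^(n-1)
n = 3 + 3 = 6
2^(6 - 1) = 2^5 = 32
Verification: sum of C(6,k) for even k = 1 + 15 + 15 + 1 = 32
Result = 32


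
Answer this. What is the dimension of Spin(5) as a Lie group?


Spin(n) double-covers SO(n); both have Lie algebra so(n) of dimension n(n-1)/2.
n = 5
n(n-1) = 5 * 4 = 20
dim Spin(5) = 20/2 = 10


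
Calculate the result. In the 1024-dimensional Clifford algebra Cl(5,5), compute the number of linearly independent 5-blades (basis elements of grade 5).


Number of grade-k basis blades in Cl(p,q) with n = p + q is C(n, k).
n = 5 + 5 = 10
C(10, 5) = 10! / (5! * 5!)
= 3628800 / (120 * 120)
= 252


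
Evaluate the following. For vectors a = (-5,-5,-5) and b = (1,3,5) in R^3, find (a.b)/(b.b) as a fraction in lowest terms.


Projection coefficient = (a . b) / (b . b)
a . b = (-5)*1 + (-5)*3 + (-5)*5
= -5 + (-15) + (-25) = -45
b . b = 1^2 + 3^2 + 5^2
= 1 + 9 + 25 = 35
Coefficient = -45/35
In lowest terms: -9/7


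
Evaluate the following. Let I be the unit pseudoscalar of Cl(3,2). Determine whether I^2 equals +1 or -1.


The pseudoscalar I = e1...e_n (product of all n generators) of Cl(p,q) satisfies I^2 = (-1)^(q + n(n-1)/2).
p = 3, q = 2, n = p + q = 5
n(n-1)/2 = 5 * 4 / 2 = 10
Exponent = q + n(n-1)/2 = 2 + 10 = 12
I^2 = (-1)^12 = +1


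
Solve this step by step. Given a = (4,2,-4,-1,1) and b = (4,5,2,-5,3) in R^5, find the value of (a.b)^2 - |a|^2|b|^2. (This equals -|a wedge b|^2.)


a . b = 4*4 + 2*5 + (-4)*2 + (-1)*(-5) + 1*3
= 16 + 10 + (-8) + 5 + 3 = 26
|a|^2 = 4^2 + 2^2 + (-4)^2 + (-1)^2 + 1^2 = 38
|b|^2 = 4^2 + 5^2 + 2^2 + (-5)^2 + 3^2 = 79
(a.b)^2 = 26^2 = 676
|a|^2 * |b|^2 = 38 * 79 = 3002
Result = 676 - 3002 = -2326


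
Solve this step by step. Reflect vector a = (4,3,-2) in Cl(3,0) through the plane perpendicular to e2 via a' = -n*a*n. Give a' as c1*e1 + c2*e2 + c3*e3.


Reflection formula: a' = -n*a*n, with n = e2 (unit vector, n^2 = 1).
For reflection through hyperplane perp to e2:
The component along e2 flips sign, others stay.
a = (4, 3, -2)
a' = (4, -3, -2)
a' = 4*e1 - 3*e2 - 2*e3


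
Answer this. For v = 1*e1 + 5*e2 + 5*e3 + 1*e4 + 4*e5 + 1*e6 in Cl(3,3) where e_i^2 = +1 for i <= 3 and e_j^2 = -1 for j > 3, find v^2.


v^2 = sum of c_i^2 * e_i^2
Positive signature terms (e_i^2 = +1): 1^2 + 5^2 + 5^2 = 51
Negative signature terms (e_j^2 = -1): 1^2 + 4^2 + 1^2 = 18
v^2 = 51 - 18 = 33


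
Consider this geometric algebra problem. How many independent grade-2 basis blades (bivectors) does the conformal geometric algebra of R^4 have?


The conformal model of R^4 uses Cl(5,1) with m = 4 + 2 = 6 generators.
Number of grade-2 blades = C(m, 2) = C(6, 2)
= 6*5/2 = 15


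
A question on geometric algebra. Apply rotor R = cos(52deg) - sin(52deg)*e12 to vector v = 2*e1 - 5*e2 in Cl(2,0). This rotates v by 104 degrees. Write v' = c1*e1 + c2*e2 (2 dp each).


Rotor R = cos(52deg) - sin(52deg)*e12
Rotation angle theta = 2 * 52 = 104 degrees
v' = R*v*~R rotates v by theta.
cos(104deg) = -0.2419, sin(104deg) = 0.9703
v'_1 = 2*cos(104deg) - (-5)*sin(104deg)
= 2*(-0.2419) - (-5)*0.9703
= 4.37
v'_2 = 2*sin(104deg) + (-5)*cos(104deg)
= 2*0.9703 + (-5)*(-0.2419)
= 3.15
v' = 4.37*e1 + 3.15*e2


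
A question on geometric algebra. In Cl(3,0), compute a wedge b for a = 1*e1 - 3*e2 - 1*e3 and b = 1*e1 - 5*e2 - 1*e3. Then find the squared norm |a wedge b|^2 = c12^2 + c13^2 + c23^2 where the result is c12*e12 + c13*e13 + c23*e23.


a wedge b = (a1*b2 - a2*b1)*e12 + (a1*b3 - a3*b1)*e13 + (a2*b3 - a3*b2)*e23
e12 coeff: 1*(-5) - (-3)*1 = -5 - (-3) = -2
e13 coeff: 1*(-1) - (-1)*1 = -1 - (-1) = 0
e23 coeff: (-3)*(-1) - (-1)*(-5) = 3 - 5 = -2
|a wedge b|^2 = (-2)^2 + 0^2 + (-2)^2
= 4 + 0 + 4
= 8


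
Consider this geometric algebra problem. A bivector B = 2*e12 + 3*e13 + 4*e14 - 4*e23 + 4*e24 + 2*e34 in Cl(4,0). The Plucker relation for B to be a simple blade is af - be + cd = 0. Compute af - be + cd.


Plucker relation: af - be + cd
a*f = 2*2 = 4
b*e = 3*4 = 12
c*d = 4*(-4) = -16
af - be + cd = 4 - 12 + (-16)
= -24


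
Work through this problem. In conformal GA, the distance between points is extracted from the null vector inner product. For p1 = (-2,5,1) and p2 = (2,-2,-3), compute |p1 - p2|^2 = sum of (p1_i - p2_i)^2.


p1 - p2 = (-4, 7, 4)
|p1 - p2|^2 = (-4)^2 + 7^2 + 4^2
= 16 + 49 + 16
= 81


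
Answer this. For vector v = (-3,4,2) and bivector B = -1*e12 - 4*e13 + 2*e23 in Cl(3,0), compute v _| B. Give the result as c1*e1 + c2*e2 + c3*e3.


Left contraction v _| B = <vB>_1 (grade-1 part of the geometric product vB).
Using e1_|e12 = e2, e2_|e12 = -e1, e1_|e13 = e3, e3_|e13 = -e1, e2_|e23 = e3, e3_|e23 = -e2:
e1 coeff: -v2*b12 - v3*b13 = -(4)*(-1) - (2)*(-4) = 12
e2 coeff: v1*b12 - v3*b23 = (-3)*(-1) - (2)*(2) = -1
e3 coeff: v1*b13 + v2*b23 = (-3)*(-4) + (4)*(2) = 20
v _| B = 12*e1 - 1*e2 + 20*e3


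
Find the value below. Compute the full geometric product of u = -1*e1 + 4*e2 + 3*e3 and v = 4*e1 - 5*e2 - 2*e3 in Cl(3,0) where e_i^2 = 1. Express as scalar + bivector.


In Cl(3,0): e_i^2 = 1, e_ie_j = -e_je_i for i != j.
Scalar part = u . v = (-1)*4 + 4*(-5) + 3*(-2)
= -4 + (-20) + (-6) = -30
e12 coeff = (-1)*(-5) - 4*4 = 5 - 16 = -11
e13 coeff = (-1)*(-2) - 3*4 = 2 - 12 = -10
e23 coeff = 4*(-2) - 3*(-5) = -8 - (-15) = 7
uv = -30 - 11*e12 - 10*e13 + 7*e23


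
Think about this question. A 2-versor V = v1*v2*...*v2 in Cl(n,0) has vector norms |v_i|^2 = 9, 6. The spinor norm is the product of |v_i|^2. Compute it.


Spinor norm N(V) = |v1|^2 * |v2|^2 * ... * |v2|^2
= 9 * 6
Running product: 9, 54
N(V) = 54


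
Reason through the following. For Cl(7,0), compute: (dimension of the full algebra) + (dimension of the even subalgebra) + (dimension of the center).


n = 7 + 0 = 7
Total dim = 2^7 = 128
Even subalgebra dim = 2^6 = 64
n is odd, so center dim = 2
Sum = 128 + 64 + 2 = 194


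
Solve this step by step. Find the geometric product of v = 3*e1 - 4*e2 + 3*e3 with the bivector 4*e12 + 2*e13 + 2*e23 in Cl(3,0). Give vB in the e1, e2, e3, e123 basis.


vB has grade-1 (vector) and grade-3 (trivector) parts: vB = (v _| B) + (v ^ B).
Vector part <vB>_1:
  e1: -v2*b12 - v3*b13 = -(-4)*(4) - (3)*(2) = 10
  e2: v1*b12 - v3*b23 = (3)*(4) - (3)*(2) = 6
  e3: v1*b13 + v2*b23 = (3)*(2) + (-4)*(2) = -2
Trivector part <vB>_3:
  e123: v1*b23 - v2*b13 + v3*b12 = (3)*(2) - (-4)*(2) + (3)*(4) = 26
vB = 10*e1 + 6*e2 - 2*e3 + 26*e123


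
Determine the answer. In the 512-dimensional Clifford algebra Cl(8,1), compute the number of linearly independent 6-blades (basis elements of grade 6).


Number of grade-k basis blades in Cl(p,q) with n = p + q is C(n, k).
n = 8 + 1 = 9
C(9, 6) = 9! / (6! * 3!)
= 362880 / (720 * 6)
= 84


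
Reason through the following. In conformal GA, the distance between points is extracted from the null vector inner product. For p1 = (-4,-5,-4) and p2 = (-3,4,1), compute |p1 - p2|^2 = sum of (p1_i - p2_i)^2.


p1 - p2 = (-1, -9, -5)
|p1 - p2|^2 = (-1)^2 + (-9)^2 + (-5)^2
= 1 + 81 + 25
= 107


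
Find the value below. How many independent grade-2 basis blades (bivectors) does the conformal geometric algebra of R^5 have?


The conformal model of R^5 uses Cl(6,1) with m = 5 + 2 = 7 generators.
Number of grade-2 blades = C(m, 2) = C(7, 2)
= 7*6/2 = 21


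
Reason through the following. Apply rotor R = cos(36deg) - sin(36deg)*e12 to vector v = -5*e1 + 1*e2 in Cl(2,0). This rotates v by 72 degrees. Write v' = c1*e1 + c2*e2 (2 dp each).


Rotor R = cos(36deg) - sin(36deg)*e12
Rotation angle theta = 2 * 36 = 72 degrees
v' = R*v*~R rotates v by theta.
cos(72deg) = 0.3090, sin(72deg) = 0.9511
v'_1 = -5*cos(72deg) - 1*sin(72deg)
= -5*0.3090 - 1*0.9511
= -2.50
v'_2 = -5*sin(72deg) + 1*cos(72deg)
= -5*0.9511 + 1*0.3090
= -4.45
v' = -2.50*e1 - 4.45*e2


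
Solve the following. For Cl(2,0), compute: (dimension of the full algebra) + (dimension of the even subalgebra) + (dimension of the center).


n = 2 + 0 = 2
Total dim = 2^2 = 4
Even subalgebra dim = 2^1 = 2
n is even, so center dim = 1
Sum = 4 + 2 + 1 = 7


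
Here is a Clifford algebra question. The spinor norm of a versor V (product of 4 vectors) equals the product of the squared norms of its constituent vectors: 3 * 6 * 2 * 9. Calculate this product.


Spinor norm N(V) = |v1|^2 * |v2|^2 * ... * |v4|^2
= 3 * 6 * 2 * 9
Running product: 3, 18, 36, 324
N(V) = 324


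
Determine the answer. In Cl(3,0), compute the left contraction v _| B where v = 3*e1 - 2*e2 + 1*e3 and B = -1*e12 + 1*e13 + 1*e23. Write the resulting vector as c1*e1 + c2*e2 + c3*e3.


Left contraction v _| B = <vB>_1 (grade-1 part of the geometric product vB).
Using e1_|e12 = e2, e2_|e12 = -e1, e1_|e13 = e3, e3_|e13 = -e1, e2_|e23 = e3, e3_|e23 = -e2:
e1 coeff: -v2*b12 - v3*b13 = -(-2)*(-1) - (1)*(1) = -3
e2 coeff: v1*b12 - v3*b23 = (3)*(-1) - (1)*(1) = -4
e3 coeff: v1*b13 + v2*b23 = (3)*(1) + (-2)*(1) = 1
v _| B = -3*e1 - 4*e2 + 1*e3


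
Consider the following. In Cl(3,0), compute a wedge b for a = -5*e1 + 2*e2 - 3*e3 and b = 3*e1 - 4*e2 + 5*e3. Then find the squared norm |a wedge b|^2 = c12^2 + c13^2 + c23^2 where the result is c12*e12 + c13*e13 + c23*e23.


a wedge b = (a1*b2 - a2*b1)*e12 + (a1*b3 - a3*b1)*e13 + (a2*b3 - a3*b2)*e23
e12 coeff: (-5)*(-4) - 2*3 = 20 - 6 = 14
e13 coeff: (-5)*5 - (-3)*3 = -25 - (-9) = -16
e23 coeff: 2*5 - (-3)*(-4) = 10 - 12 = -2
|a wedge b|^2 = 14^2 + (-16)^2 + (-2)^2
= 196 + 256 + 4
= 456


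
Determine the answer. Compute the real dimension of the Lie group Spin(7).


Spin(n) double-covers SO(n); both have Lie algebra so(n) of dimension n(n-1)/2.
n = 7
n(n-1) = 7 * 6 = 42
dim Spin(7) = 42/2 = 21


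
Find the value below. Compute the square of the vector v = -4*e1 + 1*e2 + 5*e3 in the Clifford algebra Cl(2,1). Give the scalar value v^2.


v^2 = sum of c_i^2 * e_i^2
Positive signature terms (e_i^2 = +1): (-4)^2 + 1^2 = 17
Negative signature terms (e_j^2 = -1): 5^2 = 25
v^2 = 17 - 25 = -8


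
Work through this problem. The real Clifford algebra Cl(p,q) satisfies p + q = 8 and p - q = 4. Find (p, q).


We need p + q = 8 and p - q = 4.
Adding: 2p = 8 + 4 = 12, so p = 6.
Then q = 8 - 6 = 2.
(p, q) = (6, 2)
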